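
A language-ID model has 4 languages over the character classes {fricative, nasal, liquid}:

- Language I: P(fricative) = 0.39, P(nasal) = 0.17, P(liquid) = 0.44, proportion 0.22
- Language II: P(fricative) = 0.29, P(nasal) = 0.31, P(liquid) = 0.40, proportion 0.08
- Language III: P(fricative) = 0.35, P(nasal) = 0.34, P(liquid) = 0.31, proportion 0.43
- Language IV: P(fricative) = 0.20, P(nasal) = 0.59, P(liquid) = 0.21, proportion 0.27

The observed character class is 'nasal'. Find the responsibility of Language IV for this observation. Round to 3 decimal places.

Apply Bayes' rule: the posterior for each component is proportional to its prior times its likelihood at x.
Component likelihoods at x = 'nasal':
  p_I = 0.17
  p_II = 0.31
  p_III = 0.34
  p_IV = 0.59
Weight by the priors:
  π_I·p_I = 0.22 × 0.17 = 0.0374
  π_II·p_II = 0.08 × 0.31 = 0.0248
  π_III·p_III = 0.43 × 0.34 = 0.1462
  π_IV·p_IV = 0.27 × 0.59 = 0.1593
Normaliser: 0.0374 + 0.0248 + 0.1462 + 0.1593 = 0.3677
Responsibility of Language IV: 0.1593 / 0.3677 ≈ 0.433

0.433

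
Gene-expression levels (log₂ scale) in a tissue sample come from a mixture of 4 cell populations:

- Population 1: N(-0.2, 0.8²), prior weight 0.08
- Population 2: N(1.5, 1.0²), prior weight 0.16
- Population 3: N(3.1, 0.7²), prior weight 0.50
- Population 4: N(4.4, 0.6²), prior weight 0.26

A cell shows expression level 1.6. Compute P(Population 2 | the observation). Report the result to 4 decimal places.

Posterior ∝ prior × likelihood, so P(k | x) ∝ π_k f_k(x); normalise over all components.
Component likelihoods at x = 1.6:
  f_1 = (1/(0.8·√(2π)))·exp(−(1.6−-0.2)²/(2·0.8²)) = 0.498678·exp(-2.53125) = 0.0396746
  f_2 = (1/(1.0·√(2π)))·exp(−(1.6−1.5)²/(2·1.0²)) = 0.398942·exp(-0.00500) = 0.396953
  f_3 = (1/(0.7·√(2π)))·exp(−(1.6−3.1)²/(2·0.7²)) = 0.569918·exp(-2.29592) = 0.057373
  f_4 = (1/(0.6·√(2π)))·exp(−(1.6−4.4)²/(2·0.6²)) = 0.664904·exp(-10.88889) = 1.24101e-05
Prior × likelihood for each component:
  π_1·f_1 = 0.08 × 0.0396746 = 0.00317397
  π_2·f_2 = 0.16 × 0.396953 = 0.0635124
  π_3·f_3 = 0.50 × 0.057373 = 0.0286865
  π_4·f_4 = 0.26 × 1.24101e-05 = 3.22662e-06
Normaliser: 0.00317397 + 0.0635124 + 0.0286865 + 3.22662e-06 = 0.0953761
So the posterior for Population 2 is 0.0635124 / 0.0953761 ≈ 0.6659.

0.6659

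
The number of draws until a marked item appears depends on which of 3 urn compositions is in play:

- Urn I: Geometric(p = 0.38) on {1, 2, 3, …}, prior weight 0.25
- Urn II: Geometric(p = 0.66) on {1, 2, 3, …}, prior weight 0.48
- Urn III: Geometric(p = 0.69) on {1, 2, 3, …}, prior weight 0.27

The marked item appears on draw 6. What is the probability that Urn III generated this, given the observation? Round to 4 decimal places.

0.0500

P(component k | x) = P(Z=k)·f_k(x) / marginal(x), where marginal(x) = Σ_j P(Z=j)·f_j(x).
Evaluate each component's likelihood at the observed value:
  p_I = 0.38·(1−0.38)^5 = 0.38·0.0916133 = 0.034813
  p_II = 0.66·(1−0.66)^5 = 0.66·0.00454354 = 0.00299874
  p_III = 0.69·(1−0.69)^5 = 0.69·0.00286292 = 0.00197541
Prior × likelihood for each component:
  P(Z=I)·p_I = 0.25 × 0.034813 = 0.00870326
  P(Z=II)·p_II = 0.48 × 0.00299874 = 0.00143939
  P(Z=III)·p_III = 0.27 × 0.00197541 = 0.000533361
Evidence: 0.00870326 + 0.00143939 + 0.000533361 = 0.010676
P(Urn III | x) = 0.000533361 / 0.010676 ≈ 0.0500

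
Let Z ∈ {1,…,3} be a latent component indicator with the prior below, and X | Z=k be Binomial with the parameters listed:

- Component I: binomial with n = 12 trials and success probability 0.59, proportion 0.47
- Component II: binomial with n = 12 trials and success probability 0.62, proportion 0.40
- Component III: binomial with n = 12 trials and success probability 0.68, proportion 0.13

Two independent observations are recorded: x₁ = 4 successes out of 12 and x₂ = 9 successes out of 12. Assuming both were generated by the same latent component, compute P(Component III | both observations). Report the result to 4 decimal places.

The responsibility of component k is P(Z=k) f_k(x) divided by Σ_j P(Z=j) f_j(x).
Since both observations come from the same component, the likelihood for component k is f_k(x₁)·f_k(x₂).
  f_I = [0.0478943] × [0.131354] = 0.0062911
  f_II = [0.031801] × [0.163418] = 0.00519684
  f_III = [0.011637] × [0.224106] = 0.00260792
Prior × likelihood for each component:
  P(Z=I)·f_I = 0.47 × 0.0062911 = 0.00295682
  P(Z=II)·f_II = 0.40 × 0.00519684 = 0.00207874
  P(Z=III)·f_III = 0.13 × 0.00260792 = 0.000339029
Sum: 0.00295682 + 0.00207874 + 0.000339029 = 0.00537458
Responsibility of Component III: 0.000339029 / 0.00537458 ≈ 0.0631

0.0631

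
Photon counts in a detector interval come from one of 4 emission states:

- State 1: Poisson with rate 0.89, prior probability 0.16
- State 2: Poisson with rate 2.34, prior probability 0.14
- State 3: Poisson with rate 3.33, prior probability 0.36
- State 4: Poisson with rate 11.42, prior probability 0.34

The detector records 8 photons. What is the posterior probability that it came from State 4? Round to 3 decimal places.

0.839

The responsibility of component k is π_k f_k(x) divided by Σ_j π_j f_j(x).
Component likelihoods at x = 8 photons:
  L_1 = 4.00938e-06
  L_2 = 0.00214762
  L_3 = 0.0134225
  L_4 = 0.0787345
Weight by the priors:
  π_1·L_1 = 0.16 × 4.00938e-06 = 6.41501e-07
  π_2·L_2 = 0.14 × 0.00214762 = 0.000300667
  π_3·L_3 = 0.36 × 0.0134225 = 0.00483209
  π_4·L_4 = 0.34 × 0.0787345 = 0.0267697
Normaliser: 6.41501e-07 + 0.000300667 + 0.00483209 + 0.0267697 = 0.0319031
P(State 4 | x) ≈ 0.839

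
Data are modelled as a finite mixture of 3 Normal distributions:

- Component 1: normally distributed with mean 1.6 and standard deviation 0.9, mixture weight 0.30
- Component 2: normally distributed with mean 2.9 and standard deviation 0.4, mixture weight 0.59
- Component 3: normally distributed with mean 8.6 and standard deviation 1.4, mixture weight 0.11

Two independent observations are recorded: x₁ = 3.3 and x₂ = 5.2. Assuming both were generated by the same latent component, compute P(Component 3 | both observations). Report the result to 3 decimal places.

0.098

P(component k | x) = π_k·f_k(x) / marginal(x), where marginal(x) = Σ_j π_j·f_j(x).
Since both observations come from the same component, the likelihood for component k is f_k(x₁)·f_k(x₂).
  L_1 = [(1/(0.9·√(2π)))·exp(−(3.3−1.6)²/(2·0.9²)) = 0.443269·exp(-1.78395) = 0.0744574] × [0.0001487] = 1.10718e-05
  L_2 = [(1/(0.4·√(2π)))·exp(−(3.3−2.9)²/(2·0.4²)) = 0.997356·exp(-0.50000) = 0.604927] × [6.59811e-08] = 3.99137e-08
  L_3 = [(1/(1.4·√(2π)))·exp(−(3.3−8.6)²/(2·1.4²)) = 0.284959·exp(-7.16582) = 0.000220144] × [0.0149299] = 3.28673e-06
Weight by the priors:
  π_1·L_1 = 0.30 × 1.10718e-05 = 3.32155e-06
  π_2·L_2 = 0.59 × 3.99137e-08 = 2.35491e-08
  π_3·L_3 = 0.11 × 3.28673e-06 = 3.6154e-07
Marginal: 3.32155e-06 + 2.35491e-08 + 3.6154e-07 = 3.70664e-06
So the posterior for Component 3 is 3.6154e-07 / 3.70664e-06 ≈ 0.098.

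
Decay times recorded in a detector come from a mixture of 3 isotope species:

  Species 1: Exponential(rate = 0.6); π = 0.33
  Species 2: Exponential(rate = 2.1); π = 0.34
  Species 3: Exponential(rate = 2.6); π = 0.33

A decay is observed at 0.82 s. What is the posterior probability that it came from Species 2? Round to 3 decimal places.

0.364

Posterior ∝ prior × likelihood, so P(k | x) ∝ π_k f_k(x); normalise over all components.
Evaluate each component's likelihood at the observed value:
  p_1 = 0.6·e^(−0.6·0.82) = 0.6·e^(−0.4920) = 0.366841
  p_2 = 2.1·e^(−2.1·0.82) = 2.1·e^(−1.7220) = 0.375288
  p_3 = 2.6·e^(−2.6·0.82) = 2.6·e^(−2.1320) = 0.30836
Unnormalised posteriors:
  π_1·p_1 = 0.33 × 0.366841 = 0.121058
  π_2·p_2 = 0.34 × 0.375288 = 0.127598
  π_3·p_3 = 0.33 × 0.30836 = 0.101759
Sum: 0.121058 + 0.127598 + 0.101759 = 0.350414
P(Species 2 | data) ≈ 0.364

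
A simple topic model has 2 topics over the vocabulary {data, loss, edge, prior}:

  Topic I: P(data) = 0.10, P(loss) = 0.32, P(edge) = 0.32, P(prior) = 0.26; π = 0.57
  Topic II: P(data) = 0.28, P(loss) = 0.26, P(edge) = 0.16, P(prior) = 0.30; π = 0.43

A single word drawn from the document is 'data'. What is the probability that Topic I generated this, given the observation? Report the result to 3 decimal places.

0.321

Apply Bayes' rule: the posterior for each component is proportional to its prior times its likelihood at x.
Component likelihoods at x = 'data':
  f_I = 0.1
  f_II = 0.28
Weight by the priors:
  P(Z=I)·f_I = 0.57 × 0.1 = 0.057
  P(Z=II)·f_II = 0.43 × 0.28 = 0.1204
Normaliser: 0.057 + 0.1204 = 0.1774
P(Topic I | x) ≈ 0.321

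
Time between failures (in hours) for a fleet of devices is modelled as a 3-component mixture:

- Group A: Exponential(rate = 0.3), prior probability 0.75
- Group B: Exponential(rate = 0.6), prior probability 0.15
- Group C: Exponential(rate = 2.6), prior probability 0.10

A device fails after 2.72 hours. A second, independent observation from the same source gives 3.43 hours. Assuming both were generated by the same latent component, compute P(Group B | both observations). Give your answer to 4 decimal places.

Posterior ∝ prior × likelihood, so P(k | x) ∝ π_k f_k(x); normalise over all components.
Since both observations come from the same component, the likelihood for component k is f_k(x₁)·f_k(x₂).
  p_A = [0.132659] × [0.107209] = 0.0142223
  p_B = [0.117323] × [0.0766255] = 0.00898992
  p_C = [0.00220619] × [0.000348285] = 7.68383e-07
Weight by the priors:
  π_A·p_A = 0.75 × 0.0142223 = 0.0106667
  π_B·p_B = 0.15 × 0.00898992 = 0.00134849
  π_C·p_C = 0.10 × 7.68383e-07 = 7.68383e-08
Marginal: 0.0106667 + 0.00134849 + 7.68383e-08 = 0.0120153
P(Group B | x) = 0.00134849 / 0.0120153 ≈ 0.1122

0.1122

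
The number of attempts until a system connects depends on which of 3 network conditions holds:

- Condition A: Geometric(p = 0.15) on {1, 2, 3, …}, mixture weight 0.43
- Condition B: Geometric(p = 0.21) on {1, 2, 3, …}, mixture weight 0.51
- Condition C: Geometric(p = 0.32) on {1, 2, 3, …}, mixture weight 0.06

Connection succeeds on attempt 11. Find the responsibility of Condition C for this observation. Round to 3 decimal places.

0.017

The responsibility of component k is w_k f_k(x) divided by Σ_j w_j f_j(x).
Evaluate each component's likelihood at the observed value:
  f_A = 0.0295312
  f_B = 0.0198834
  f_C = 0.00676455
Multiply by the mixture weights:
  w_A·f_A = 0.43 × 0.0295312 = 0.0126984
  w_B·f_B = 0.51 × 0.0198834 = 0.0101405
  w_C·f_C = 0.06 × 0.00676455 = 0.000405873
Evidence: 0.0126984 + 0.0101405 + 0.000405873 = 0.0232448
P(Condition C | x) ≈ 0.017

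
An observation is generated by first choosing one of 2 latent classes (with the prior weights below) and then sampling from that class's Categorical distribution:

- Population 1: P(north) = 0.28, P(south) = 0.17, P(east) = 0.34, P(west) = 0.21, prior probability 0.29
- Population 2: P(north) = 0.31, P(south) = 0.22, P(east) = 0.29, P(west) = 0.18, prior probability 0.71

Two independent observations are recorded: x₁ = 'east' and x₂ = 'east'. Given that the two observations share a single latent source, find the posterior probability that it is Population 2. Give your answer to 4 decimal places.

0.6404

Apply Bayes' rule: the posterior for each component is proportional to its prior times its likelihood at x.
Since both observations come from the same component, the likelihood for component k is f_k(x₁)·f_k(x₂).
  p_1 = [P(east | comp) = 0.34] × [0.34] = 0.1156
  p_2 = [P(east | comp) = 0.29] × [0.29] = 0.0841
Weight by the priors:
  π_1·p_1 = 0.29 × 0.1156 = 0.033524
  π_2·p_2 = 0.71 × 0.0841 = 0.059711
Denominator: 0.033524 + 0.059711 = 0.093235
So the posterior for Population 2 is 0.059711 / 0.093235 ≈ 0.6404.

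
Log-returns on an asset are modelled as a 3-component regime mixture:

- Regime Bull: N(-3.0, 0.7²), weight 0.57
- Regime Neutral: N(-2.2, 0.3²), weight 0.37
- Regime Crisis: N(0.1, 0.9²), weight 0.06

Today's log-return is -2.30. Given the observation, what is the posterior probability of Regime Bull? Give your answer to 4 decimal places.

P(component k | x) = π_k·f_k(x) / marginal(x), where marginal(x) = Σ_j π_j·f_j(x).
Component likelihoods at x = -2.30:
  L_Bull = (1/(0.7·√(2π)))·exp(−(-2.30−-3.0)²/(2·0.7²)) = 0.569918·exp(-0.50000) = 0.345672
  L_Neutral = (1/(0.3·√(2π)))·exp(−(-2.30−-2.2)²/(2·0.3²)) = 1.329808·exp(-0.05556) = 1.25794
  L_Crisis = (1/(0.9·√(2π)))·exp(−(-2.30−0.1)²/(2·0.9²)) = 0.443269·exp(-3.55556) = 0.0126622
Weight by the priors:
  π_Bull·L_Bull = 0.57 × 0.345672 = 0.197033
  π_Neutral·L_Neutral = 0.37 × 1.25794 = 0.465439
  π_Crisis·L_Crisis = 0.06 × 0.0126622 = 0.000759732
Denominator: 0.197033 + 0.465439 + 0.000759732 = 0.663232
So the posterior for Regime Bull is 0.197033 / 0.663232 ≈ 0.2971.

0.2971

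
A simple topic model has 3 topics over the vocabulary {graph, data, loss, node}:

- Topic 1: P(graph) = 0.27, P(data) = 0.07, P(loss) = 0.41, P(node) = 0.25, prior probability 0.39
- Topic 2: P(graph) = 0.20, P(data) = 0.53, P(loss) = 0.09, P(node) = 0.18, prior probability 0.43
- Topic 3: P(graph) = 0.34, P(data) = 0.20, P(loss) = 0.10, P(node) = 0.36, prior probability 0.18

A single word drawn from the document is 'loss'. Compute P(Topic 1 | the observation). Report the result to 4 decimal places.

0.7382

By Bayes' theorem, P(k | x) = π_k f_k(x) / Σ_j π_j f_j(x).
Evaluate each component's likelihood at the observed value:
  L_1 = P(loss | comp) = 0.41
  L_2 = P(loss | comp) = 0.09
  L_3 = P(loss | comp) = 0.10
Weight by the priors:
  π_1·L_1 = 0.39 × 0.41 = 0.1599
  π_2·L_2 = 0.43 × 0.09 = 0.0387
  π_3·L_3 = 0.18 × 0.1 = 0.018
Evidence: 0.1599 + 0.0387 + 0.018 = 0.2166
P(Topic 1 | 'loss') ≈ 0.7382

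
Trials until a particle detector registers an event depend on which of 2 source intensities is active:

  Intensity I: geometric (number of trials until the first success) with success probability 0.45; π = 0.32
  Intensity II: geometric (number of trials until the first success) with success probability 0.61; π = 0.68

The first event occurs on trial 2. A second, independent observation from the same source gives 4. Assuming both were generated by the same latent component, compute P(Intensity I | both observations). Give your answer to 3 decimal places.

0.503

By Bayes' theorem, P(k | x) = w_k f_k(x) / Σ_j w_j f_j(x).
Since both observations come from the same component, the likelihood for component k is f_k(x₁)·f_k(x₂).
  p_I = [0.45·(1−0.45)^1 = 0.45·0.55 = 0.2475] × [0.0748688] = 0.01853
  p_II = [0.61·(1−0.61)^1 = 0.61·0.39 = 0.2379] × [0.0361846] = 0.00860831
Weight by the priors:
  w_I·p_I = 0.32 × 0.01853 = 0.00592961
  w_II·p_II = 0.68 × 0.00860831 = 0.00585365
Marginal: 0.00592961 + 0.00585365 = 0.0117833
Responsibility of Intensity I: 0.00592961 / 0.0117833 ≈ 0.503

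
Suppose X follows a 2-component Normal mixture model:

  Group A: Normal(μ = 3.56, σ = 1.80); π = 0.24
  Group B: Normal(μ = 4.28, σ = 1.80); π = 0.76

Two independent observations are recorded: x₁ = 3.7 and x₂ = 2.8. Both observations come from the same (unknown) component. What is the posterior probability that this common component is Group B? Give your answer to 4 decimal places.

0.7016

Apply Bayes' rule: the posterior for each component is proportional to its prior times its likelihood at x.
Since both observations come from the same component, the likelihood for component k is f_k(x₁)·f_k(x₂).
  p_A = [(1/(1.80·√(2π)))·exp(−(3.7−3.56)²/(2·1.80²)) = 0.221635·exp(-0.00302) = 0.220965] × [0.202734] = 0.0447971
  p_B = [(1/(1.80·√(2π)))·exp(−(3.7−4.28)²/(2·1.80²)) = 0.221635·exp(-0.05191) = 0.210422] × [0.158065] = 0.0332604
Weight by the priors:
  π_A·p_A = 0.24 × 0.0447971 = 0.0107513
  π_B·p_B = 0.76 × 0.0332604 = 0.0252779
Denominator: 0.0107513 + 0.0252779 = 0.0360292
Responsibility of Group B: 0.0252779 / 0.0360292 ≈ 0.7016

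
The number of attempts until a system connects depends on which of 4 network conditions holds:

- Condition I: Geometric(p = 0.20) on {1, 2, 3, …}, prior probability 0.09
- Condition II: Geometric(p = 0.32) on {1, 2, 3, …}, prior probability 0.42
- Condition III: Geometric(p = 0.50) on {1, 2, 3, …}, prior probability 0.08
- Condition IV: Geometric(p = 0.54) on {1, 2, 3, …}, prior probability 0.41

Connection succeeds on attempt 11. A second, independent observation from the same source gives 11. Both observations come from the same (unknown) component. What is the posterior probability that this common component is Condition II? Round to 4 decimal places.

0.3163

Apply Bayes' rule: the posterior for each component is proportional to its prior times its likelihood at x.
Since both observations come from the same component, the likelihood for component k is f_k(x₁)·f_k(x₂).
  f_I = [0.20·(1−0.20)^10 = 0.20·0.107374 = 0.0214748] × [0.0214748] = 0.000461169
  f_II = [0.32·(1−0.32)^10 = 0.32·0.0211392 = 0.00676455] × [0.00676455] = 4.57592e-05
  f_III = [0.50·(1−0.50)^10 = 0.50·0.000976562 = 0.000488281] × [0.000488281] = 2.38419e-07
  f_IV = [0.54·(1−0.54)^10 = 0.54·0.000424207 = 0.000229072] × [0.000229072] = 5.2474e-08
Unnormalised posteriors:
  π_I·f_I = 0.09 × 0.000461169 = 4.15052e-05
  π_II·f_II = 0.42 × 4.57592e-05 = 1.92189e-05
  π_III·f_III = 0.08 × 2.38419e-07 = 1.90735e-08
  π_IV·f_IV = 0.41 × 5.2474e-08 = 2.15143e-08
Normaliser: 4.15052e-05 + 1.92189e-05 + 1.90735e-08 + 2.15143e-08 = 6.07646e-05
P(Condition II | x₁, x₂) ≈ 0.3163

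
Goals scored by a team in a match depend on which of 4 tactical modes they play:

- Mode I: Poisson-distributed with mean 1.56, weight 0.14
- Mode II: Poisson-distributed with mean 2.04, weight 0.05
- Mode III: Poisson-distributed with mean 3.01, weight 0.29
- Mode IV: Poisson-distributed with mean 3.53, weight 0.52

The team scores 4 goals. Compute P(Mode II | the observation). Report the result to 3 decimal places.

P(component k | x) = π_k·f_k(x) / marginal(x), where marginal(x) = Σ_j π_j·f_j(x).
Evaluate each component's likelihood at the observed value:
  f_I = 0.0518547
  f_II = 0.0938315
  f_III = 0.168589
  f_IV = 0.189596
Prior × likelihood for each component:
  π_I·f_I = 0.14 × 0.0518547 = 0.00725965
  π_II·f_II = 0.05 × 0.0938315 = 0.00469158
  π_III·f_III = 0.29 × 0.168589 = 0.0488907
  π_IV·f_IV = 0.52 × 0.189596 = 0.0985897
Marginal: 0.00725965 + 0.00469158 + 0.0488907 + 0.0985897 = 0.159432
Responsibility of Mode II: 0.00469158 / 0.159432 ≈ 0.029

0.029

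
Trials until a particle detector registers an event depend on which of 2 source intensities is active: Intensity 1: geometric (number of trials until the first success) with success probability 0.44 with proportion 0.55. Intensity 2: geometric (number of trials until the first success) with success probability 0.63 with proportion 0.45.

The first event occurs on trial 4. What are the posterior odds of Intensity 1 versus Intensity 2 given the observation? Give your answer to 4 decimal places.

Only the two components matter; the odds are (π_i f_i(x)) / (π_j f_j(x)).
Evaluate each component's likelihood at the observed value:
  p_1 = 0.44·(1−0.44)^3 = 0.44·0.175616 = 0.077271
  p_2 = 0.63·(1−0.63)^3 = 0.63·0.050653 = 0.0319114
Posterior odds = (π_1·p_1) / (π_2·p_2) = (0.55·0.077271) / (0.45·0.0319114) = 0.0424991 / 0.0143601 ≈ 2.9595

2.9595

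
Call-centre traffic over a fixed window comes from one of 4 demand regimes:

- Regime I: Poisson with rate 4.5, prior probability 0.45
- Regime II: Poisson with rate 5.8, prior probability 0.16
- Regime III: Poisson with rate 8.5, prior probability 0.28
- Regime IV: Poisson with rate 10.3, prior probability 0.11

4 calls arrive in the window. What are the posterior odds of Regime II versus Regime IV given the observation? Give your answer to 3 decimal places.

Posterior odds = (π_i f_i(x)) / (π_j f_j(x)); the normalising sum cancels.
Evaluate each component's likelihood at the observed value:
  f_I = e^(−4.5)·4.5^4/4! = 0.189808
  f_II = e^(−5.8)·5.8^4/4! = 0.142755
  f_III = e^(−8.5)·8.5^4/4! = 0.0442549
  f_IV = e^(−10.3)·10.3^4/4! = 0.0157726
Posterior odds = (π_II·f_II) / (π_IV·f_IV) = (0.16·0.142755) / (0.11·0.0157726) = 0.0228409 / 0.00173499 ≈ 13.165

13.165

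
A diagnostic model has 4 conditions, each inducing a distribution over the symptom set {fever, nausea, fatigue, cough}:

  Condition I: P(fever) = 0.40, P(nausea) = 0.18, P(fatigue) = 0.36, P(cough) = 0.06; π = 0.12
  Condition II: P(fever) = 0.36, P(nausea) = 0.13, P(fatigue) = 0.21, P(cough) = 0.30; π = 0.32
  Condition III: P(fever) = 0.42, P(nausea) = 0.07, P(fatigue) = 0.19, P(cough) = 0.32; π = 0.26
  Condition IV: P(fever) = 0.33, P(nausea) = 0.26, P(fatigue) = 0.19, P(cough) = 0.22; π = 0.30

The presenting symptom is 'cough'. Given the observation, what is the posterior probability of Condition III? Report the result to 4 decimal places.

Posterior ∝ prior × likelihood, so P(k | x) ∝ w_k f_k(x); normalise over all components.
Component likelihoods at x = 'cough':
  L_I = 0.06
  L_II = 0.3
  L_III = 0.32
  L_IV = 0.22
Weight by the priors:
  w_I·L_I = 0.12 × 0.06 = 0.0072
  w_II·L_II = 0.32 × 0.3 = 0.096
  w_III·L_III = 0.26 × 0.32 = 0.0832
  w_IV·L_IV = 0.30 × 0.22 = 0.066
Denominator: 0.0072 + 0.096 + 0.0832 + 0.066 = 0.2524
Responsibility of Condition III: 0.0832 / 0.2524 ≈ 0.3296

0.3296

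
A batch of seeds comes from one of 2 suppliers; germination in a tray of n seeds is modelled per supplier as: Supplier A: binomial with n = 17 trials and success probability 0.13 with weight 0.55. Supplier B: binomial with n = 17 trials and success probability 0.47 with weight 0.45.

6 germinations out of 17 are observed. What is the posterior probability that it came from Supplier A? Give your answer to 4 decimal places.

By Bayes' theorem, P(k | x) = π_k f_k(x) / Σ_j π_j f_j(x).
Component likelihoods at x = 6 germinations out of 17:
  f_A = 0.0129108
  f_B = 0.123652
Prior × likelihood for each component:
  π_A·f_A = 0.55 × 0.0129108 = 0.00710092
  π_B·f_B = 0.45 × 0.123652 = 0.0556435
Denominator: 0.00710092 + 0.0556435 = 0.0627444
P(Supplier A | the observation) = 0.00710092 / 0.0627444 ≈ 0.1132

0.1132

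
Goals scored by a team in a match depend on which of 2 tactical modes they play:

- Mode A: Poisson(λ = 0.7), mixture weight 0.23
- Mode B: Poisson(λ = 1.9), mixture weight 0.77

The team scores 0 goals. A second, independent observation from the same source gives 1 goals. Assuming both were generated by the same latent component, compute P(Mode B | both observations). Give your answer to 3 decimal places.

By Bayes' theorem, P(k | x) = P(Z=k) f_k(x) / Σ_j P(Z=j) f_j(x).
Since both observations come from the same component, the likelihood for component k is f_k(x₁)·f_k(x₂).
  p_A = [0.496585] × [0.34761] = 0.172618
  p_B = [0.149569] × [0.28418] = 0.0425045
Prior × likelihood for each component:
  P(Z=A)·p_A = 0.23 × 0.172618 = 0.0397021
  P(Z=B)·p_B = 0.77 × 0.0425045 = 0.0327284
Sum: 0.0397021 + 0.0327284 = 0.0724306
P(Mode B | data) ≈ 0.452

0.452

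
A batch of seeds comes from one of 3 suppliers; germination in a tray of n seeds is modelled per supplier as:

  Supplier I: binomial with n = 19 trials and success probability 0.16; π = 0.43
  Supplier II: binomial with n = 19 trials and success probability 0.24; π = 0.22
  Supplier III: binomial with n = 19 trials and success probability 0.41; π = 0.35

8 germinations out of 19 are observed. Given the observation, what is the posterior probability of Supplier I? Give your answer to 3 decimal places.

P(component k | x) = π_k·f_k(x) / marginal(x), where marginal(x) = Σ_j π_j·f_j(x).
Evaluate each component's likelihood at the observed value:
  L_I = 0.00476925
  L_II = 0.0406497
  L_III = 0.181996
Multiply by the mixture weights:
  π_I·L_I = 0.43 × 0.00476925 = 0.00205078
  π_II·L_II = 0.22 × 0.0406497 = 0.00894294
  π_III·L_III = 0.35 × 0.181996 = 0.0636985
Denominator: 0.00205078 + 0.00894294 + 0.0636985 = 0.0746923
So the posterior for Supplier I is 0.00205078 / 0.0746923 ≈ 0.027.

0.027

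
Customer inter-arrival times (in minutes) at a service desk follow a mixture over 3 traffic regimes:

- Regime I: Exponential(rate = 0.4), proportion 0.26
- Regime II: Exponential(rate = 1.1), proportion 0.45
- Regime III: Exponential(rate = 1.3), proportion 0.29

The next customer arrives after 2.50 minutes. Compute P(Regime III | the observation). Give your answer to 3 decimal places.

0.173

The responsibility of component k is P(Z=k) f_k(x) divided by Σ_j P(Z=j) f_j(x).
Component likelihoods at x = 2.50 minutes:
  L_I = 0.4·e^(−0.4·2.50) = 0.4·e^(−1.0000) = 0.147152
  L_II = 1.1·e^(−1.1·2.50) = 1.1·e^(−2.7500) = 0.0703206
  L_III = 1.3·e^(−1.3·2.50) = 1.3·e^(−3.2500) = 0.0504065
Weight by the priors:
  P(Z=I)·L_I = 0.26 × 0.147152 = 0.0382595
  P(Z=II)·L_II = 0.45 × 0.0703206 = 0.0316443
  P(Z=III)·L_III = 0.29 × 0.0504065 = 0.0146179
Denominator: 0.0382595 + 0.0316443 + 0.0146179 = 0.0845216
Responsibility of Regime III: 0.0146179 / 0.0845216 ≈ 0.173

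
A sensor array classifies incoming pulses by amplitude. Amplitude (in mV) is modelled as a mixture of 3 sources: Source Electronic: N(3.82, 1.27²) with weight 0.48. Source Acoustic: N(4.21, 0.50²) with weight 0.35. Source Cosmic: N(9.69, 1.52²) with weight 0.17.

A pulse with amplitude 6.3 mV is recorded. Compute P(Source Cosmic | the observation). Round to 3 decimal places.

0.142

P(component k | x) = w_k·f_k(x) / marginal(x), where marginal(x) = Σ_j w_j·f_j(x).
Normal densities:
  p_Electronic = (1/(1.27·√(2π)))·exp(−(6.3−3.82)²/(2·1.27²)) = 0.314128·exp(-1.90663) = 0.0466733
  p_Acoustic = (1/(0.50·√(2π)))·exp(−(6.3−4.21)²/(2·0.50²)) = 0.797885·exp(-8.73620) = 0.000128191
  p_Cosmic = (1/(1.52·√(2π)))·exp(−(6.3−9.69)²/(2·1.52²)) = 0.262462·exp(-2.48704) = 0.0218253
Multiply by the mixture weights:
  w_Electronic·p_Electronic = 0.48 × 0.0466733 = 0.0224032
  w_Acoustic·p_Acoustic = 0.35 × 0.000128191 = 4.48668e-05
  w_Cosmic·p_Cosmic = 0.17 × 0.0218253 = 0.0037103
Sum: 0.0224032 + 4.48668e-05 + 0.0037103 = 0.0261583
So the posterior for Source Cosmic is 0.0037103 / 0.0261583 ≈ 0.142.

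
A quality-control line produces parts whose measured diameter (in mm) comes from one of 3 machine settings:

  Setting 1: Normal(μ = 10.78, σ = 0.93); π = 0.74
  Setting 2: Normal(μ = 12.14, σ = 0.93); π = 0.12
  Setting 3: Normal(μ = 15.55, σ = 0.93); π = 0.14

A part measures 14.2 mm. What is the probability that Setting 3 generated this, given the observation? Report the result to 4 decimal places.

P(component k | x) = P(Z=k)·f_k(x) / marginal(x), where marginal(x) = Σ_j P(Z=j)·f_j(x).
Evaluate each component's likelihood at the observed value:
  f_1 = 0.000496427
  f_2 = 0.0368979
  f_3 = 0.149575
Multiply by the mixture weights:
  P(Z=1)·f_1 = 0.74 × 0.000496427 = 0.000367356
  P(Z=2)·f_2 = 0.12 × 0.0368979 = 0.00442775
  P(Z=3)·f_3 = 0.14 × 0.149575 = 0.0209405
Normaliser: 0.000367356 + 0.00442775 + 0.0209405 = 0.0257356
P(Setting 3 | the observation) = 0.0209405 / 0.0257356 ≈ 0.8137

0.8137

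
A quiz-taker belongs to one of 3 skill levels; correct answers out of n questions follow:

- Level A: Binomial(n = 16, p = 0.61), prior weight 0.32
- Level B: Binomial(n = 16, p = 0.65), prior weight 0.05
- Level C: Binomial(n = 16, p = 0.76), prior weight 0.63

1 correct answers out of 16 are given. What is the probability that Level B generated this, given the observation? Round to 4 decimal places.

0.0317

The responsibility of component k is P(Z=k) f_k(x) divided by Σ_j P(Z=j) f_j(x).
Binomial probabilities:
  L_A = 7.16835e-06
  L_B = 1.50679e-06
  L_C = 6.13906e-09
Prior × likelihood for each component:
  P(Z=A)·L_A = 0.32 × 7.16835e-06 = 2.29387e-06
  P(Z=B)·L_B = 0.05 × 1.50679e-06 = 7.53397e-08
  P(Z=C)·L_C = 0.63 × 6.13906e-09 = 3.86761e-09
Normaliser: 2.29387e-06 + 7.53397e-08 + 3.86761e-09 = 2.37308e-06
Responsibility of Level B: 7.53397e-08 / 2.37308e-06 ≈ 0.0317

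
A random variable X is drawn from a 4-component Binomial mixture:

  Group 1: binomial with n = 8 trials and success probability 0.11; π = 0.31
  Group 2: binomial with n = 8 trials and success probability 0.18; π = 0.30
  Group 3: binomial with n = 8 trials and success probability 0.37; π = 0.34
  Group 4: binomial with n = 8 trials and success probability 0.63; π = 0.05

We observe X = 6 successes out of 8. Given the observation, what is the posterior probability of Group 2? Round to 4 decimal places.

Apply Bayes' rule: the posterior for each component is proportional to its prior times its likelihood at x.
Evaluate each component's likelihood at the observed value:
  p_1 = 3.92911e-05
  p_2 = 0.000640355
  p_3 = 0.0285134
  p_4 = 0.239665
Weight by the priors:
  π_1·p_1 = 0.31 × 3.92911e-05 = 1.21802e-05
  π_2·p_2 = 0.30 × 0.000640355 = 0.000192106
  π_3·p_3 = 0.34 × 0.0285134 = 0.00969457
  π_4·p_4 = 0.05 × 0.239665 = 0.0119833
Marginal: 1.21802e-05 + 0.000192106 + 0.00969457 + 0.0119833 = 0.0218821
P(Group 2 | the observation) = 0.000192106 / 0.0218821 ≈ 0.0088

0.0088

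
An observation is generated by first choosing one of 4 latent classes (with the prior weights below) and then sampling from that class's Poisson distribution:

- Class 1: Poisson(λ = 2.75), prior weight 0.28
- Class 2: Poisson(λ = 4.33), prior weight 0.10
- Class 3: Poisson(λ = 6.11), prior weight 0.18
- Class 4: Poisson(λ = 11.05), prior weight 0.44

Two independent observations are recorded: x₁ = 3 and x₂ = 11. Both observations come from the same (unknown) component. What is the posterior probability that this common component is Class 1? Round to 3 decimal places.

Posterior ∝ prior × likelihood, so P(k | x) ∝ w_k f_k(x); normalise over all components.
Since both observations come from the same component, the likelihood for component k is f_k(x₁)·f_k(x₂).
  p_1 = [e^(−2.75)·2.75^3/3! = 0.221583] × [0.000108942] = 2.41397e-05
  p_2 = [e^(−4.33)·4.33^3/3! = 0.178163] × [0.00330915] = 0.000589567
  p_3 = [e^(−6.11)·6.11^3/3! = 0.0844176] × [0.0246467] = 0.00208061
  p_4 = [e^(−11.05)·11.05^3/3! = 0.00357258] × [0.119365] = 0.000426439
Unnormalised posteriors:
  w_1·p_1 = 0.28 × 2.41397e-05 = 6.7591e-06
  w_2·p_2 = 0.10 × 0.000589567 = 5.89567e-05
  w_3·p_3 = 0.18 × 0.00208061 = 0.00037451
  w_4·p_4 = 0.44 × 0.000426439 = 0.000187633
Sum: 6.7591e-06 + 5.89567e-05 + 0.00037451 + 0.000187633 = 0.000627859
Responsibility of Class 1: 6.7591e-06 / 0.000627859 ≈ 0.011

0.011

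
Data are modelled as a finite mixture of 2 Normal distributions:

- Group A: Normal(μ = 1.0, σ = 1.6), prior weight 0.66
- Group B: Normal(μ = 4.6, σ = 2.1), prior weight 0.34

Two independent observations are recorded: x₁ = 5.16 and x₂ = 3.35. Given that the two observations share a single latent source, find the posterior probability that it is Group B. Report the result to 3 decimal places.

0.954

Posterior ∝ prior × likelihood, so P(k | x) ∝ π_k f_k(x); normalise over all components.
Since both observations come from the same component, the likelihood for component k is f_k(x₁)·f_k(x₂).
  f_A = [0.00848936] × [0.0847919] = 0.000719828
  f_B = [0.183337] × [0.159131] = 0.0291745
Weight by the priors:
  π_A·f_A = 0.66 × 0.000719828 = 0.000475087
  π_B·f_B = 0.34 × 0.0291745 = 0.00991932
Denominator: 0.000475087 + 0.00991932 = 0.0103944
So the posterior for Group B is 0.00991932 / 0.0103944 ≈ 0.954.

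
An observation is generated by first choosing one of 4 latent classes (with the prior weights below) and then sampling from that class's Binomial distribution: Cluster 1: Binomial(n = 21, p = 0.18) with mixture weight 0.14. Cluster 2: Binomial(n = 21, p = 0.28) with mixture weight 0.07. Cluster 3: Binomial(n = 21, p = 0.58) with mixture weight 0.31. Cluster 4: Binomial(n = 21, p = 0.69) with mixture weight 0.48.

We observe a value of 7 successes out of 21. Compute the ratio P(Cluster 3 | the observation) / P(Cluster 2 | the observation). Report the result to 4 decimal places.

0.3828

Only the two components matter; the odds are (π_i f_i(x)) / (π_j f_j(x)).
Binomial probabilities:
  L_1 = 0.0442391
  L_2 = 0.157858
  L_3 = 0.0136455
  L_4 = 0.000655409
Odds = (0.31/0.07) × (0.0136455/0.157858) = 4.42857 × 0.086442 ≈ 0.3828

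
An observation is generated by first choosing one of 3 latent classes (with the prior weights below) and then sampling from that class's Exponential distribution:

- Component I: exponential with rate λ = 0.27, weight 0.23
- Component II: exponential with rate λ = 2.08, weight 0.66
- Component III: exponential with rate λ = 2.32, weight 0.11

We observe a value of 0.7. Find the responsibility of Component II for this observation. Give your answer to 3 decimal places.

P(component k | x) = π_k·f_k(x) / marginal(x), where marginal(x) = Σ_j π_j·f_j(x).
Evaluate each component's likelihood at the observed value:
  L_I = 0.223502
  L_II = 0.484988
  L_III = 0.457292
Unnormalised posteriors:
  π_I·L_I = 0.23 × 0.223502 = 0.0514055
  π_II·L_II = 0.66 × 0.484988 = 0.320092
  π_III·L_III = 0.11 × 0.457292 = 0.0503021
Normaliser: 0.0514055 + 0.320092 + 0.0503021 = 0.421799
P(Component II | x) ≈ 0.759

0.759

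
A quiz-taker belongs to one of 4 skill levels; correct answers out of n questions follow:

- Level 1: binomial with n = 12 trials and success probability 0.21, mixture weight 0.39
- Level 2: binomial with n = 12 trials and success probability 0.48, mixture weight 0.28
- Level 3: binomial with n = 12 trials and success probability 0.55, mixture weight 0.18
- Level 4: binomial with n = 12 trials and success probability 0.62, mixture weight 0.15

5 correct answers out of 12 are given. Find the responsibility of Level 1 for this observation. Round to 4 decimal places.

P(component k | x) = P(Z=k)·f_k(x) / marginal(x), where marginal(x) = Σ_j P(Z=j)·f_j(x).
Evaluate each component's likelihood at the observed value:
  L_1 = C(12,5)·0.21^5·0.79^7 = 792·0.00040841·0.192039 = 0.0621171
  L_2 = C(12,5)·0.48^5·0.52^7 = 792·0.0254804·0.0102807 = 0.20747
  L_3 = C(12,5)·0.55^5·0.45^7 = 792·0.0503284·0.00373669 = 0.148945
  L_4 = C(12,5)·0.62^5·0.38^7 = 792·0.0916133·0.00114416 = 0.0830173
Weight by the priors:
  P(Z=1)·L_1 = 0.39 × 0.0621171 = 0.0242257
  P(Z=2)·L_2 = 0.28 × 0.20747 = 0.0580915
  P(Z=3)·L_3 = 0.18 × 0.148945 = 0.0268101
  P(Z=4)·L_4 = 0.15 × 0.0830173 = 0.0124526
Denominator: 0.0242257 + 0.0580915 + 0.0268101 + 0.0124526 = 0.12158
P(Level 1 | 5 correct answers out of 12) ≈ 0.1993

0.1993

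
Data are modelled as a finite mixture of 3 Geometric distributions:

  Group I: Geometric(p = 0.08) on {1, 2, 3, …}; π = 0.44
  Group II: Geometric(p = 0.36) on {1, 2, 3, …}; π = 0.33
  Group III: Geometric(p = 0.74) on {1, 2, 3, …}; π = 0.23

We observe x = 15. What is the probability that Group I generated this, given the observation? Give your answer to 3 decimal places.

By Bayes' theorem, P(k | x) = w_k f_k(x) / Σ_j w_j f_j(x).
Geometric probabilities:
  p_I = 0.0248954
  p_II = 0.000696341
  p_III = 4.77374e-09
Weight by the priors:
  w_I·p_I = 0.44 × 0.0248954 = 0.010954
  w_II·p_II = 0.33 × 0.000696341 = 0.000229793
  w_III·p_III = 0.23 × 4.77374e-09 = 1.09796e-09
Sum: 0.010954 + 0.000229793 + 1.09796e-09 = 0.0111838
So the posterior for Group I is 0.010954 / 0.0111838 ≈ 0.979.

0.979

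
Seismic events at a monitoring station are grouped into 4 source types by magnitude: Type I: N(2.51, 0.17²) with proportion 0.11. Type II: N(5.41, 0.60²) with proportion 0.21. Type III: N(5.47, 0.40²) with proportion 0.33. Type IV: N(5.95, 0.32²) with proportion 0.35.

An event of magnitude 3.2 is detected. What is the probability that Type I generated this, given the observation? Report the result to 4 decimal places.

0.3017

By Bayes' theorem, P(k | x) = π_k f_k(x) / Σ_j π_j f_j(x).
Component likelihoods at x = 3.2:
  L_I = (1/(0.17·√(2π)))·exp(−(3.2−2.51)²/(2·0.17²)) = 2.346719·exp(-8.23702) = 0.000621108
  L_II = (1/(0.60·√(2π)))·exp(−(3.2−5.41)²/(2·0.60²)) = 0.664904·exp(-6.78347) = 0.000752895
  L_III = (1/(0.40·√(2π)))·exp(−(3.2−5.47)²/(2·0.40²)) = 0.997356·exp(-16.10281) = 1.01272e-07
  L_IV = (1/(0.32·√(2π)))·exp(−(3.2−5.95)²/(2·0.32²)) = 1.246695·exp(-36.92627) = 1.14521e-16
Unnormalised posteriors:
  π_I·L_I = 0.11 × 0.000621108 = 6.83219e-05
  π_II·L_II = 0.21 × 0.000752895 = 0.000158108
  π_III·L_III = 0.33 × 1.01272e-07 = 3.34196e-08
  π_IV·L_IV = 0.35 × 1.14521e-16 = 4.00823e-17
Evidence: 6.83219e-05 + 0.000158108 + 3.34196e-08 + 4.00823e-17 = 0.000226463
Responsibility of Type I: 6.83219e-05 / 0.000226463 ≈ 0.3017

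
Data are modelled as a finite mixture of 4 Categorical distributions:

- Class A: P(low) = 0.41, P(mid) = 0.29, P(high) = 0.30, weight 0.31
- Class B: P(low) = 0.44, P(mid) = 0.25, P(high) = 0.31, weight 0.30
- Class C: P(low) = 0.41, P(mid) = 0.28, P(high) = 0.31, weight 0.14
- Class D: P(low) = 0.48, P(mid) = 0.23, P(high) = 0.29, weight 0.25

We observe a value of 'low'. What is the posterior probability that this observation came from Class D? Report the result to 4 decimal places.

P(component k | x) = π_k·f_k(x) / marginal(x), where marginal(x) = Σ_j π_j·f_j(x).
Evaluate each component's likelihood at the observed value:
  L_A = 0.41
  L_B = 0.44
  L_C = 0.41
  L_D = 0.48
Unnormalised posteriors:
  π_A·L_A = 0.31 × 0.41 = 0.1271
  π_B·L_B = 0.30 × 0.44 = 0.132
  π_C·L_C = 0.14 × 0.41 = 0.0574
  π_D·L_D = 0.25 × 0.48 = 0.12
Denominator: 0.1271 + 0.132 + 0.0574 + 0.12 = 0.4365
Responsibility of Class D: 0.12 / 0.4365 ≈ 0.2749

0.2749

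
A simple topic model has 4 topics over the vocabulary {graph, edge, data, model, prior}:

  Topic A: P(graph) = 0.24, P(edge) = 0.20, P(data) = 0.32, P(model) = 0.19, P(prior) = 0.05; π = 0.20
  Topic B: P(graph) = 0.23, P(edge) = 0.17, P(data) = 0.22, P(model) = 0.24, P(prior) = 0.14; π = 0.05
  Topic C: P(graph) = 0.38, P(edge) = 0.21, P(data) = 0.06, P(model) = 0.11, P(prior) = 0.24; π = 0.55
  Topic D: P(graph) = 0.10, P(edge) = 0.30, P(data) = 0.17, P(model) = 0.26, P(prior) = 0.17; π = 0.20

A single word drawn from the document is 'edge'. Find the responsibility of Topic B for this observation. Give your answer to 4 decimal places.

Apply Bayes' rule: the posterior for each component is proportional to its prior times its likelihood at x.
Categorical probabilities:
  p_A = 0.2
  p_B = 0.17
  p_C = 0.21
  p_D = 0.3
Prior × likelihood for each component:
  π_A·p_A = 0.20 × 0.2 = 0.04
  π_B·p_B = 0.05 × 0.17 = 0.0085
  π_C·p_C = 0.55 × 0.21 = 0.1155
  π_D·p_D = 0.20 × 0.3 = 0.06
Sum: 0.04 + 0.0085 + 0.1155 + 0.06 = 0.224
Responsibility of Topic B: 0.0085 / 0.224 ≈ 0.0379

0.0379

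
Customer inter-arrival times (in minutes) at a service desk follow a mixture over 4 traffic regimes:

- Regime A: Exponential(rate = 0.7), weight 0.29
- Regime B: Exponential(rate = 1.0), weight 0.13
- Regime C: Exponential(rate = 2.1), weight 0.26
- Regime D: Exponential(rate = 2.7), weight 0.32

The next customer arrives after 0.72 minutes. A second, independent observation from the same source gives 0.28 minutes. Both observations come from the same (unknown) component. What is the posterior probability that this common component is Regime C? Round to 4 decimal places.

0.3379

The responsibility of component k is w_k f_k(x) divided by Σ_j w_j f_j(x).
Since both observations come from the same component, the likelihood for component k is f_k(x₁)·f_k(x₂).
  L_A = [0.422877] × [0.575409] = 0.243327
  L_B = [0.486752] × [0.755784] = 0.367879
  L_C = [0.462984] × [1.16642] = 0.540033
  L_D = [0.386452] × [1.26776] = 0.489928
Multiply by the mixture weights:
  w_A·L_A = 0.29 × 0.243327 = 0.0705648
  w_B·L_B = 0.13 × 0.367879 = 0.0478243
  w_C·L_C = 0.26 × 0.540033 = 0.140409
  w_D·L_D = 0.32 × 0.489928 = 0.156777
Sum: 0.0705648 + 0.0478243 + 0.140409 + 0.156777 = 0.415575
P(Regime C | x) = 0.140409 / 0.415575 ≈ 0.3379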